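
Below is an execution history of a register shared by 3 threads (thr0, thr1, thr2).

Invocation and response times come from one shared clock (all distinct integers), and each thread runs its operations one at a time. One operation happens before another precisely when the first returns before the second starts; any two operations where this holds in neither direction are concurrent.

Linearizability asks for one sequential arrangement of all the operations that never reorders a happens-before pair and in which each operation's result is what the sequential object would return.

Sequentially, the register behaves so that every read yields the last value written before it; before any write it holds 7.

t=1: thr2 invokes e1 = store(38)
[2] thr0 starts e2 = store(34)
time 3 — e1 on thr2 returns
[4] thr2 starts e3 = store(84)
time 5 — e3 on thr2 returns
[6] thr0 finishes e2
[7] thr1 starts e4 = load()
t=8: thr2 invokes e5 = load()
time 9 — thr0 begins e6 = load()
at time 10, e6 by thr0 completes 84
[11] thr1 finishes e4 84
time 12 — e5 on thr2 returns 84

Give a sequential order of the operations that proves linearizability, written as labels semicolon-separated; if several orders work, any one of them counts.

e1; e2; e3; e4; e5; e6

after step 1 (e1 store(38)): value 38
after step 2 (e2 store(34)): value 34
after step 3 (e3 store(84)): value 84
after step 4 (e4 load() → 84): value 84
after step 5 (e5 load() → 84): value 84
after step 6 (e6 load() → 84): value 84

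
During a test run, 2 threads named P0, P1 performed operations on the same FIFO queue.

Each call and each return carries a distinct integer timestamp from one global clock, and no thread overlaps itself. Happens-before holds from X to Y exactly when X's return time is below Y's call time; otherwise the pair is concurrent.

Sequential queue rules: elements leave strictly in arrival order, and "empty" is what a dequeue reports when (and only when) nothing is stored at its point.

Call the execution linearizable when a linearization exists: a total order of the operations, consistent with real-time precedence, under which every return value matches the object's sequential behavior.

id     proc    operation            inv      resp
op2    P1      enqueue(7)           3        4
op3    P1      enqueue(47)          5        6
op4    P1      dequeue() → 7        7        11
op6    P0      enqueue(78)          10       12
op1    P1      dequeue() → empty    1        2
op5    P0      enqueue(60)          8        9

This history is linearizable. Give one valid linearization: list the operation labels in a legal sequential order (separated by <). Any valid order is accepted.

1. op1 dequeue() → empty, leaving queue <>
2. op2 enqueue(7), leaving queue <7>
3. op3 enqueue(47), leaving queue <7,47>
4. op4 dequeue() → 7, leaving queue <47>
5. op5 enqueue(60), leaving queue <47,60>
6. op6 enqueue(78), leaving queue <47,60,78>

op1 < op2 < op3 < op4 < op5 < op6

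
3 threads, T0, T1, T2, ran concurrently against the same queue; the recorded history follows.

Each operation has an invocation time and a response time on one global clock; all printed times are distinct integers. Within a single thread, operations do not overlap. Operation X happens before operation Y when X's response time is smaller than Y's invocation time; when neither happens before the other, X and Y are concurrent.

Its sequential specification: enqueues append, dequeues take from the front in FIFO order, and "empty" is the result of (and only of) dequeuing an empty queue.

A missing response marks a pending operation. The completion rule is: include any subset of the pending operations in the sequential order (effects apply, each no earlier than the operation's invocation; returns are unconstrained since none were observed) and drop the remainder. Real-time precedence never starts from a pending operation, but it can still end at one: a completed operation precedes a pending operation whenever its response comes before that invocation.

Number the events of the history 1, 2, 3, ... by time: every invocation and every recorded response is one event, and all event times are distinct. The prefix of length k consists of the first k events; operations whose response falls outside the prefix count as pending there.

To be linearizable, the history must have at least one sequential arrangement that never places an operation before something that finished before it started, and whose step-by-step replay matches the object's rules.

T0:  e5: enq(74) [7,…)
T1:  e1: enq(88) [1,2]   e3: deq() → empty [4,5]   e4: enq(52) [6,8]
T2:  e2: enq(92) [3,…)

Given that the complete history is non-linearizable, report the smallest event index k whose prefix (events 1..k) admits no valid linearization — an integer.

a valid linearization of events 1..4 exists, for instance e1:
step 1: e1 enq(88) — queue <88>
include event 5 — e3 responding at 5 — and every candidate order breaks
no completion choice of the 1 pending operation (e2) rescues it — every subset was tried
e.g. e1, e3 (pending dropped): illegal at step 2, since e3 deq() → empty cannot apply there

5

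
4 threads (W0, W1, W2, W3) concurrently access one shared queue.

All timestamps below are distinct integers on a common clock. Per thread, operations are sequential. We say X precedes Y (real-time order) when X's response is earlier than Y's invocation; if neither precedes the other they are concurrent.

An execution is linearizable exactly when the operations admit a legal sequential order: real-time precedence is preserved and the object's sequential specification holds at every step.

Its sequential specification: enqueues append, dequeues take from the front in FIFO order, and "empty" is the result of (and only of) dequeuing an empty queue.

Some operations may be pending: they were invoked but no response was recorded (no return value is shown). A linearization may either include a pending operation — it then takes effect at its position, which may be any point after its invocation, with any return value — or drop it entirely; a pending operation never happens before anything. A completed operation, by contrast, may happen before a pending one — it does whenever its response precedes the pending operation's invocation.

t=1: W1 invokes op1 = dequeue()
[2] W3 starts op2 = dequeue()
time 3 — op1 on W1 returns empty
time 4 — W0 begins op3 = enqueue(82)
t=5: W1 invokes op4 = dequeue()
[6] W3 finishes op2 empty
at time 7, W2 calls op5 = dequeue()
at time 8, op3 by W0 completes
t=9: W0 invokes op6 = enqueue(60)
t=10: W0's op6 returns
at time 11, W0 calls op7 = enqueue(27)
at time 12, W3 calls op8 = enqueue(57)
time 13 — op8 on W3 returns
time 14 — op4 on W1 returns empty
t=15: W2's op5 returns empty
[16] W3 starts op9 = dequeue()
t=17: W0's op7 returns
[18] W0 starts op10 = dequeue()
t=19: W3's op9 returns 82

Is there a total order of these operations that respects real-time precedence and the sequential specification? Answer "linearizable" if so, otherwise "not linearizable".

linearizable

one valid linearization: op1, op2, op4, op5, op3, op6, op7, op8, op9
1. op1 dequeue() → empty, leaving queue <>
2. op2 dequeue() → empty, leaving queue <>
3. op4 dequeue() → empty, leaving queue <>
4. op5 dequeue() → empty, leaving queue <>
5. op3 enqueue(82), leaving queue <82>
6. op6 enqueue(60), leaving queue <82,60>
7. op7 enqueue(27), leaving queue <82,60,27>
8. op8 enqueue(57), leaving queue <82,60,27,57>
9. op9 dequeue() → 82, leaving queue <60,27,57>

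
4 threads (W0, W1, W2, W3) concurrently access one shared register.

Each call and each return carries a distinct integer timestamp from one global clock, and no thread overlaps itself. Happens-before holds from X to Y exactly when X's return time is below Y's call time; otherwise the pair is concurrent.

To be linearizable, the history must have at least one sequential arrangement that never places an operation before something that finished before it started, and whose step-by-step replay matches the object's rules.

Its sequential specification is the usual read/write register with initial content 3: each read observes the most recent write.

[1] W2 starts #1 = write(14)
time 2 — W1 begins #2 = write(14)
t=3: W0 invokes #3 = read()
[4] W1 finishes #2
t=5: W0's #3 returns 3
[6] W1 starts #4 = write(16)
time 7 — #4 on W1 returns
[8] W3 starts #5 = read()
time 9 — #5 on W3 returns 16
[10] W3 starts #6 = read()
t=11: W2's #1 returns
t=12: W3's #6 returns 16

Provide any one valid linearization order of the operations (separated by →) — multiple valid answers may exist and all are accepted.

after step 1 (#3 read() → 3): value 3
after step 2 (#1 write(14)): value 14
after step 3 (#2 write(14)): value 14
after step 4 (#4 write(16)): value 16
after step 5 (#5 read() → 16): value 16
after step 6 (#6 read() → 16): value 16

#3 → #1 → #2 → #4 → #5 → #6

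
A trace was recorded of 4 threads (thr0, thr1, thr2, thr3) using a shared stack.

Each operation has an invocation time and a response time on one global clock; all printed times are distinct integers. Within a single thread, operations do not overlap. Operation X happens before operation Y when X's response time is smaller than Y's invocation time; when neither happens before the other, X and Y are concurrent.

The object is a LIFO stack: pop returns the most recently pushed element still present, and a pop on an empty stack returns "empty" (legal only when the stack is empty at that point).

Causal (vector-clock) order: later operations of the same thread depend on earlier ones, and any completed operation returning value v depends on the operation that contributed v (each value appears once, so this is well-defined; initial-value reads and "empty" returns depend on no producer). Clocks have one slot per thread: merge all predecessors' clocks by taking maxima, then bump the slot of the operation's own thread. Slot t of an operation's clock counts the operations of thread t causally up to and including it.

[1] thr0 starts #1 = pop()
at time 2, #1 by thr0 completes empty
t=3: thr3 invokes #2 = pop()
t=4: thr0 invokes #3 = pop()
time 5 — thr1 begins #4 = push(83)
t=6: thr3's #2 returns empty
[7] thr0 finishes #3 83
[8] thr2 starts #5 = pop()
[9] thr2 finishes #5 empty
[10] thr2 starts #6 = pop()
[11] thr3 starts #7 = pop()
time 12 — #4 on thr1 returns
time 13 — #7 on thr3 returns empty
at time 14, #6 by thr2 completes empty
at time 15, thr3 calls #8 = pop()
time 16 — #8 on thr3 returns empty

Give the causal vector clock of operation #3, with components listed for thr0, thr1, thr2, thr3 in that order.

#2, invoked 3, has no incoming edges; only thr3's bump applies → (0, 0, 0, 1)
#5, invoked 8, has no incoming edges; only thr2's bump applies → (0, 0, 1, 0)
#4, invoked 5, has no incoming edges; only thr1's bump applies → (0, 1, 0, 0)
#1, invoked 1, has no incoming edges; only thr0's bump applies → (1, 0, 0, 0)
VC(#7, invoked at 11): max of VC(#2)=(0, 0, 0, 1), then +1 on thread thr3 → (0, 0, 0, 2)
VC(#6, invoked at 10): max of VC(#5)=(0, 0, 1, 0), then +1 on thread thr2 → (0, 0, 2, 0)
VC(#8, invoked at 15): max of VC(#7)=(0, 0, 0, 2), then +1 on thread thr3 → (0, 0, 0, 3)
VC(#3, invoked at 4): max of VC(#1)=(1, 0, 0, 0), VC(#4)=(0, 1, 0, 0), then +1 on thread thr0 → (2, 1, 0, 0)
target: VC(#3) = (2, 1, 0, 0)

(2, 1, 0, 0)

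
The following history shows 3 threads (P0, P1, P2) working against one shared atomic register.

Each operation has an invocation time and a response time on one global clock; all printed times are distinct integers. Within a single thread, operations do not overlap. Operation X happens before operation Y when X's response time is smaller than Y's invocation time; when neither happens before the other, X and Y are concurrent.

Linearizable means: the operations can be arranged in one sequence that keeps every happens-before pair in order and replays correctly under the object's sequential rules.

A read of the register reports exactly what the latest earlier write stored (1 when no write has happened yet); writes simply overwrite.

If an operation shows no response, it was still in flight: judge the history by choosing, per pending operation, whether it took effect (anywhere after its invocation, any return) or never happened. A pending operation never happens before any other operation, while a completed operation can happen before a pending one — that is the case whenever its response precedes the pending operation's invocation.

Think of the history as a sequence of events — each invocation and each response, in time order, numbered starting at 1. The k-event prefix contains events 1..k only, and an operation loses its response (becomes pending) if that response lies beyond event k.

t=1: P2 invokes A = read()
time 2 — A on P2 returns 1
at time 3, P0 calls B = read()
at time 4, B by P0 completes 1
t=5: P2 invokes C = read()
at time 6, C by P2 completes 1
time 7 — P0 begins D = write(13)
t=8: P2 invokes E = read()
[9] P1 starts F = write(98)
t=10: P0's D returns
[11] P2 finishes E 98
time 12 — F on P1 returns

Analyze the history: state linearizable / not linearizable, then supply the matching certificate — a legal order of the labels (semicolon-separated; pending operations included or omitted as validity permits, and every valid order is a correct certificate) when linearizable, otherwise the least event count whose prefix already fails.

linearizable — witness: A; B; C; D; F; E

1. A read() → 1, leaving value 1
2. B read() → 1, leaving value 1
3. C read() → 1, leaving value 1
4. D write(13), leaving value 13
5. F write(98), leaving value 98
6. E read() → 98, leaving value 98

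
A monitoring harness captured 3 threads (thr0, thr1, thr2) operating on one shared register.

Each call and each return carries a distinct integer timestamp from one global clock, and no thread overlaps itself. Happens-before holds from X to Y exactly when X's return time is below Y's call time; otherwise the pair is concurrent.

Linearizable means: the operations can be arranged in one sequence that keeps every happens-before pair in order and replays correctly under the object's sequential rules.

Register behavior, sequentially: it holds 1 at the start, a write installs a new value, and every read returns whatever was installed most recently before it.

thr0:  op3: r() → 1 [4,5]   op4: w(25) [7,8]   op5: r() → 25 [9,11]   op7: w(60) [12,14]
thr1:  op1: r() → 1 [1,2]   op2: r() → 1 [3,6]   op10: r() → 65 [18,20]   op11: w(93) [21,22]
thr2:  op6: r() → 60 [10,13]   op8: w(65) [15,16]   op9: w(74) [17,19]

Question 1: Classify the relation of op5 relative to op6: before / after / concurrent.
op5 spans [9,11], op6 spans [10,13]
the intervals overlap in both directions

concurrent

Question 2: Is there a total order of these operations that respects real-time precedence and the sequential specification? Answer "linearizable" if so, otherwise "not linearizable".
one valid linearization: op1, op2, op3, op4, op5, op7, op6, op8, op10, op9, op11
after step 1 (op1 r() → 1): value 1
after step 2 (op2 r() → 1): value 1
after step 3 (op3 r() → 1): value 1
after step 4 (op4 w(25)): value 25
after step 5 (op5 r() → 25): value 25
after step 6 (op7 w(60)): value 60
after step 7 (op6 r() → 60): value 60
after step 8 (op8 w(65)): value 65
after step 9 (op10 r() → 65): value 65
after step 10 (op9 w(74)): value 74
after step 11 (op11 w(93)): value 93

linearizable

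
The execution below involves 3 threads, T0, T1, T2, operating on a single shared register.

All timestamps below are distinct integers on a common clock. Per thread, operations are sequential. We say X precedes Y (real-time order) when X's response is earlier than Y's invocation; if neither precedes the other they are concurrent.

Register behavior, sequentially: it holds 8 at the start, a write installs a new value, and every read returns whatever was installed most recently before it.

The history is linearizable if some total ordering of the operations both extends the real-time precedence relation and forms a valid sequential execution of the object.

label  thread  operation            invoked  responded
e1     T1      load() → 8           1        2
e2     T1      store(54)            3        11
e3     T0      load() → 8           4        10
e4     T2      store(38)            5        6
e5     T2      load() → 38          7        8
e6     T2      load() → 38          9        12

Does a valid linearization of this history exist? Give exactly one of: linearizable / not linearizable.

linearizable

a witness: e1, e3, e2, e4, e5, e6
step 1: e1 load() → 8 — value 8
step 2: e3 load() → 8 — value 8
step 3: e2 store(54) — value 54
step 4: e4 store(38) — value 38
step 5: e5 load() → 38 — value 38
step 6: e6 load() → 38 — value 38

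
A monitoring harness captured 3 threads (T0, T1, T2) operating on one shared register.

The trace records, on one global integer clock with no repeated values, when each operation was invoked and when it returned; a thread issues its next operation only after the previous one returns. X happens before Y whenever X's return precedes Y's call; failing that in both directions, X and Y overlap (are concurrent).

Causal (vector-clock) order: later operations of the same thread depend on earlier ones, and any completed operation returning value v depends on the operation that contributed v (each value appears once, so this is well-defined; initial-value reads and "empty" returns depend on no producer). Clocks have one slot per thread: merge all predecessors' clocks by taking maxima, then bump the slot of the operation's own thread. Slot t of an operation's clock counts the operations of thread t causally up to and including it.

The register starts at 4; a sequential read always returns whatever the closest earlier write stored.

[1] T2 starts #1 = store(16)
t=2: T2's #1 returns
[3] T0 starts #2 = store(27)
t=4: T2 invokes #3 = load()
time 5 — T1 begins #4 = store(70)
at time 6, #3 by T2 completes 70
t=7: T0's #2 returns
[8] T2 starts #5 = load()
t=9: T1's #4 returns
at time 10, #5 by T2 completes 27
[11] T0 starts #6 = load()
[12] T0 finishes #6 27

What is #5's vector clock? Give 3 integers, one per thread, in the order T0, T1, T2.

(1, 1, 3)

#1 (invocation 1): nothing precedes it; T2's component alone gives (0, 0, 1)
#4 (invocation 5): nothing precedes it; T1's component alone gives (0, 1, 0)
#2 (invocation 3): nothing precedes it; T0's component alone gives (1, 0, 0)
#6 (invocation 11): componentwise max over VC(#2)=(1, 0, 0), +1 at T0, giving (2, 0, 0)
#3 (invocation 4): componentwise max over VC(#1)=(0, 0, 1), VC(#4)=(0, 1, 0), +1 at T2, giving (0, 1, 2)
#5 (invocation 8): componentwise max over VC(#2)=(1, 0, 0), VC(#3)=(0, 1, 2), +1 at T2, giving (1, 1, 3)
target: VC(#5) = (1, 1, 3)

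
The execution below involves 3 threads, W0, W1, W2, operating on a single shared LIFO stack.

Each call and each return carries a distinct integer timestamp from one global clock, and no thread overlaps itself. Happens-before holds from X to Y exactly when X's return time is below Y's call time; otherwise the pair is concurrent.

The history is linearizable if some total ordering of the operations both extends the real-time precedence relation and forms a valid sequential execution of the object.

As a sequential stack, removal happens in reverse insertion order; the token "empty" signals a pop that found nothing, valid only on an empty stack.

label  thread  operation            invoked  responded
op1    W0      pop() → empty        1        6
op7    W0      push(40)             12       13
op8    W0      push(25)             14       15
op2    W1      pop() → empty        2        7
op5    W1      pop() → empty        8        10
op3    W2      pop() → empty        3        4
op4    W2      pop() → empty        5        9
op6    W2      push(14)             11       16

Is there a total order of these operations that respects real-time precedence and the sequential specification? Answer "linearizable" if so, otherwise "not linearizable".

a witness: op1, op2, op3, op4, op5, op6, op7, op8
after step 1 (op1 pop() → empty): stack <>
after step 2 (op2 pop() → empty): stack <>
after step 3 (op3 pop() → empty): stack <>
after step 4 (op4 pop() → empty): stack <>
after step 5 (op5 pop() → empty): stack <>
after step 6 (op6 push(14)): stack <14>
after step 7 (op7 push(40)): stack <14,40>
after step 8 (op8 push(25)): stack <14,40,25>

linearizable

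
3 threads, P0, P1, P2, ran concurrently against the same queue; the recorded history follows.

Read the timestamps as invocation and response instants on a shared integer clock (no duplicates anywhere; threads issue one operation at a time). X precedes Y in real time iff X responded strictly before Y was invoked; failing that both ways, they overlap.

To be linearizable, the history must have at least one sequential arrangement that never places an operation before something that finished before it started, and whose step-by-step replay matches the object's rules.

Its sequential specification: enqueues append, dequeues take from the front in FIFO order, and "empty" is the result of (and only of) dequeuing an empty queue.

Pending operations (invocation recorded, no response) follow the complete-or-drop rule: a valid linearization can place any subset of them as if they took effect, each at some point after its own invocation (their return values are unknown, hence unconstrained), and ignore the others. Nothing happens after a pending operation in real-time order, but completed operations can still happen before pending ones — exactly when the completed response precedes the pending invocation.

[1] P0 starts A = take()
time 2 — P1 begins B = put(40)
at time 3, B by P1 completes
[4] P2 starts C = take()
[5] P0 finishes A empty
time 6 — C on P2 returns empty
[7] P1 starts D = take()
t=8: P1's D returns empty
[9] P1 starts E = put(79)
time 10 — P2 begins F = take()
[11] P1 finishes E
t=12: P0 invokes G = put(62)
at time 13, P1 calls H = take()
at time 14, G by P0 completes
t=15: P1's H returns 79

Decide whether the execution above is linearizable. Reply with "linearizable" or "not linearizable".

events 1..5 are fine; event 6 — the response of C at time 6 — makes the prefix non-linearizable
the 3 completed operations admit 3 real-time orders; each fails the queue replay
sample order A, B, C stalls at step 3 — C take() → empty has no legal effect
sample order B, A, C stalls at step 2 — A take() → empty has no legal effect

not linearizable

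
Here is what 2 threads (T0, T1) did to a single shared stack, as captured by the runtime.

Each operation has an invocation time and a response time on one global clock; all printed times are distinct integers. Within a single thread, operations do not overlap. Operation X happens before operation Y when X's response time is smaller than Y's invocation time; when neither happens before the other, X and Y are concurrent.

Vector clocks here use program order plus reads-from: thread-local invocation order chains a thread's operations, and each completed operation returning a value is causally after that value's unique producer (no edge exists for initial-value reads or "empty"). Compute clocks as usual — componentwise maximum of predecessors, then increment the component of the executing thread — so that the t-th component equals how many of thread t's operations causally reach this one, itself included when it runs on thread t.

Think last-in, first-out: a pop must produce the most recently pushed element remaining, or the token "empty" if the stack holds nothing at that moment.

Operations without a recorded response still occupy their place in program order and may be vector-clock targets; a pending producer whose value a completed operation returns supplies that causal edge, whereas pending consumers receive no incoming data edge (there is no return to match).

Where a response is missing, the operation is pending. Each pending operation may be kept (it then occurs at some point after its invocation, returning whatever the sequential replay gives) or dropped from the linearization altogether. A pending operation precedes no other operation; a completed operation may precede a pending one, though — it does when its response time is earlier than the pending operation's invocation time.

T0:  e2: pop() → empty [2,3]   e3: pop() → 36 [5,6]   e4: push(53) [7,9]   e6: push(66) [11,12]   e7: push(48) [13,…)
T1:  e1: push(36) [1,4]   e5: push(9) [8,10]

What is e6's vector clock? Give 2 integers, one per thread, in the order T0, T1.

(4, 1)

no predecessors for e1 (invoked 1): T1 increments from zero → (0, 1)
no predecessors for e2 (invoked 2): T0 increments from zero → (1, 0)
VC(e5, invoked at 8): max of VC(e1)=(0, 1), then +1 on thread T1 → (0, 2)
VC(e3, invoked at 5): max of VC(e1)=(0, 1), VC(e2)=(1, 0), then +1 on thread T0 → (2, 1)
VC(e4, invoked at 7): max of VC(e3)=(2, 1), then +1 on thread T0 → (3, 1)
VC(e6, invoked at 11): max of VC(e4)=(3, 1), then +1 on thread T0 → (4, 1)
VC(e7, invoked at 13): max of VC(e6)=(4, 1), then +1 on thread T0 → (5, 1)
target: VC(e6) = (4, 1)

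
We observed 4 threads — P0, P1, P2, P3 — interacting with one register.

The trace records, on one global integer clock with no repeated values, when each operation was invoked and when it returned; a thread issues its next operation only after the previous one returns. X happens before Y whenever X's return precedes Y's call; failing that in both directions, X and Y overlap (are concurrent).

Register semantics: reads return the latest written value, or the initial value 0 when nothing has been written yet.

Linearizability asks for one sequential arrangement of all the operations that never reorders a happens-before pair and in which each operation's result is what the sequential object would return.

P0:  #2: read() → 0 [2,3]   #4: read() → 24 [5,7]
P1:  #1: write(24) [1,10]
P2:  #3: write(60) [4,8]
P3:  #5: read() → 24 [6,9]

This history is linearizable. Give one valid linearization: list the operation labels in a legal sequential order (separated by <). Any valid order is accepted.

#2 < #1 < #4 < #5 < #3

step 1: #2 read() → 0 — value 0
step 2: #1 write(24) — value 24
step 3: #4 read() → 24 — value 24
step 4: #5 read() → 24 — value 24
step 5: #3 write(60) — value 60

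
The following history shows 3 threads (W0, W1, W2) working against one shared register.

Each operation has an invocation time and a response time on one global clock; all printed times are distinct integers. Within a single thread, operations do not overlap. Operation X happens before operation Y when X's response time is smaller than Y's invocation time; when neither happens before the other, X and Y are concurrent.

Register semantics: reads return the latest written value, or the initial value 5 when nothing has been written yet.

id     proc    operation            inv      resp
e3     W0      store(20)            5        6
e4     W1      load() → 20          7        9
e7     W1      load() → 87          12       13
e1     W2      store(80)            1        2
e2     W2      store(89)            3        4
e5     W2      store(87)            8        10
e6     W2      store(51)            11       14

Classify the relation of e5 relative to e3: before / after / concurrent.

after

e5 spans [8,10], e3 spans [5,6]
resp(e3)=6 < inv(e5)=8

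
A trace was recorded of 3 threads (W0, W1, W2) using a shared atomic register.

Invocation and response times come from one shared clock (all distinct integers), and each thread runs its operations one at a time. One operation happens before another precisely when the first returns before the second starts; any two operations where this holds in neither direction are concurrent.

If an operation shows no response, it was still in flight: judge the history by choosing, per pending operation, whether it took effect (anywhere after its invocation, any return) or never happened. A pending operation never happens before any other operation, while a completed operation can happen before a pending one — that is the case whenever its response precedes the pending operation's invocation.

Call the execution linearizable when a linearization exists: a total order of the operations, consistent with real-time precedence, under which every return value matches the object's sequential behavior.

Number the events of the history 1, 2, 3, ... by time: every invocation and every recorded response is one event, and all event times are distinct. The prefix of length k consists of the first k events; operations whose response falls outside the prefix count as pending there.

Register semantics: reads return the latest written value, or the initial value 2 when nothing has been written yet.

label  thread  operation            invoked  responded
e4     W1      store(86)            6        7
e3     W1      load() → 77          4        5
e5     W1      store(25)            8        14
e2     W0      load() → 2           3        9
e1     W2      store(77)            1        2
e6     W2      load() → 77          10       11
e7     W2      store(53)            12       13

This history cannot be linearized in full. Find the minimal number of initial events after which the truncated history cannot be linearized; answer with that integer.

9

a valid linearization of events 1..8 exists, for instance e1, e2, e3, e4:
after step 1 (e1 store(77)): value 77
after step 2 (e2 load() (pending, included)): value 77
after step 3 (e3 load() → 77): value 77
after step 4 (e4 store(86)): value 86
at event 9 (e2's time-9 response) nothing linearizes any more
no escape via the 1 pending operation (e5): every completion choice fails
e.g. e1, e2, e3, e4 (pending dropped): illegal at step 2, since e2 load() → 2 cannot apply there
e.g. e1, e3, e2, e4 (pending dropped): illegal at step 3, since e2 load() → 2 cannot apply there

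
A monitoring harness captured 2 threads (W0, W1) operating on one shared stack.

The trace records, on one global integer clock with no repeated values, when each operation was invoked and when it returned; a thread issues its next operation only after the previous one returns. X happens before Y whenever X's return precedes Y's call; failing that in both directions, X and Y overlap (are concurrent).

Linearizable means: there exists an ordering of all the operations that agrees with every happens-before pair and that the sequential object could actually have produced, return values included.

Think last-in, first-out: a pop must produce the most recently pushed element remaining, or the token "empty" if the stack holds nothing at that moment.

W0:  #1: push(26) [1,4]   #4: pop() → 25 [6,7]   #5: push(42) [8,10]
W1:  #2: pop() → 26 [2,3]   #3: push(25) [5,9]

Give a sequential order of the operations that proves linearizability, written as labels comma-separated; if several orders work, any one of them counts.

#1, #2, #3, #4, #5

after step 1 (#1 push(26)): stack <26>
after step 2 (#2 pop() → 26): stack <>
after step 3 (#3 push(25)): stack <25>
after step 4 (#4 pop() → 25): stack <>
after step 5 (#5 push(42)): stack <42>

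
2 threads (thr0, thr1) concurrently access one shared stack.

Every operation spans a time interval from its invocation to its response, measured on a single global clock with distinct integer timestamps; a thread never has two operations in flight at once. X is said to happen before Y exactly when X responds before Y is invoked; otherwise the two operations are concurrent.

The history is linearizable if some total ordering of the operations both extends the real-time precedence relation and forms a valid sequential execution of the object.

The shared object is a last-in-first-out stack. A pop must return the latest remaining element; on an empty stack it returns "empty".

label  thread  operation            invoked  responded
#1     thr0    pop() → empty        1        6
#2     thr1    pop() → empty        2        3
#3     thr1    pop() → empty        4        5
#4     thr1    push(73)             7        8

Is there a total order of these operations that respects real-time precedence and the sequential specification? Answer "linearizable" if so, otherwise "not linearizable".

linearizable

a witness: #1, #2, #3, #4
1. #1 pop() → empty, leaving stack <>
2. #2 pop() → empty, leaving stack <>
3. #3 pop() → empty, leaving stack <>
4. #4 push(73), leaving stack <73>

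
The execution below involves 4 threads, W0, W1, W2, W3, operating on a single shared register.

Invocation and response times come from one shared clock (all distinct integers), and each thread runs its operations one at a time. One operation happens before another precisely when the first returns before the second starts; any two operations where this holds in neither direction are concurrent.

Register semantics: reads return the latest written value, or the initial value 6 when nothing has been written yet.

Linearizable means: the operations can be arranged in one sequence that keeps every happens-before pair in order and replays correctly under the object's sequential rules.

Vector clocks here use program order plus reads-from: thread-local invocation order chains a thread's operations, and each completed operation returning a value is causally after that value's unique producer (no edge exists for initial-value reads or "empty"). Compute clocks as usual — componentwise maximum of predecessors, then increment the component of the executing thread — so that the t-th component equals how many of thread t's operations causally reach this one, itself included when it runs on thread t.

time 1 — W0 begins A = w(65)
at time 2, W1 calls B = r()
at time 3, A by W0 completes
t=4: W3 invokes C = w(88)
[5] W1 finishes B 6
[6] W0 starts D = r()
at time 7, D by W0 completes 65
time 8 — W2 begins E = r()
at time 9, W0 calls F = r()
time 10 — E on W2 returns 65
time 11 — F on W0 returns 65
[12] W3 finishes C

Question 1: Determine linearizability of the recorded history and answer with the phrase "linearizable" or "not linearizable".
linearizable

witness order: B, A, D, E, F, C
1. B r() → 6, leaving value 6
2. A w(65), leaving value 65
3. D r() → 65, leaving value 65
4. E r() → 65, leaving value 65
5. F r() → 65, leaving value 65
6. C w(88), leaving value 88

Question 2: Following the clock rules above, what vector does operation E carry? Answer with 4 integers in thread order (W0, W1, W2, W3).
(1, 0, 1, 0)

no predecessors for C (invoked 4): W3 increments from zero → (0, 0, 0, 1)
no predecessors for B (invoked 2): W1 increments from zero → (0, 1, 0, 0)
no predecessors for A (invoked 1): W0 increments from zero → (1, 0, 0, 0)
VC(E, invoked at 8): max of VC(A)=(1, 0, 0, 0), then +1 on thread W2 → (1, 0, 1, 0)
VC(D, invoked at 6): max of VC(A)=(1, 0, 0, 0), then +1 on thread W0 → (2, 0, 0, 0)
VC(F, invoked at 9): max of VC(A)=(1, 0, 0, 0), VC(D)=(2, 0, 0, 0), then +1 on thread W0 → (3, 0, 0, 0)
target: VC(E) = (1, 0, 1, 0)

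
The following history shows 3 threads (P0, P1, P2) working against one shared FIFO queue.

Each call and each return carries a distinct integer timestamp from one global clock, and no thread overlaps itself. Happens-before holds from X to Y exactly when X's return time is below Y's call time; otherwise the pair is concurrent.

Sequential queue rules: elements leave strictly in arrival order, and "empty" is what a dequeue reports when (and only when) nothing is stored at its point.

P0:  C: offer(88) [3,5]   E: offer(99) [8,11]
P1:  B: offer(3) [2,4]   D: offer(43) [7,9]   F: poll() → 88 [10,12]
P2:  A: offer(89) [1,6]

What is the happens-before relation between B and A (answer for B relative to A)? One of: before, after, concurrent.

concurrent

B spans [2,4], A spans [1,6]
the intervals overlap in both directions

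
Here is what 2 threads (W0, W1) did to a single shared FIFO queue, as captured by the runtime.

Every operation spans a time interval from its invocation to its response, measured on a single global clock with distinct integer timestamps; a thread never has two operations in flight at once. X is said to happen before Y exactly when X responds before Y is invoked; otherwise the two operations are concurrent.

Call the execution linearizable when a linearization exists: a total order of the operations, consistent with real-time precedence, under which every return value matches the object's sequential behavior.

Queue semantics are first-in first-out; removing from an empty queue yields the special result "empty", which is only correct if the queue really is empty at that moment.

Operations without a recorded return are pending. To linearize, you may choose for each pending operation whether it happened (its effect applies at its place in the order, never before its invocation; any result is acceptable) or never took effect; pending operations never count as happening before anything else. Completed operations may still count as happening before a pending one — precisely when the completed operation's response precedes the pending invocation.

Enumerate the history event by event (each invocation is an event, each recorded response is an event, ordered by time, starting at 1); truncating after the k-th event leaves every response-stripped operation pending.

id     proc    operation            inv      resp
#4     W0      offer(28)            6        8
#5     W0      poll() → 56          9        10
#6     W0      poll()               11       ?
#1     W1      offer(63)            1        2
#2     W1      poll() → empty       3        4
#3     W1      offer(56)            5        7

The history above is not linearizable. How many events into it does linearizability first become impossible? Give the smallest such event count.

a valid linearization of events 1..3 exists, for instance #1:
after step 1 (#1 offer(63)): queue <63>
with event 4 included (#2 responding at time 4), all real-time-consistent orders fail
for example #1, #2 fails at step 2: #2 poll() → empty is not legal there

4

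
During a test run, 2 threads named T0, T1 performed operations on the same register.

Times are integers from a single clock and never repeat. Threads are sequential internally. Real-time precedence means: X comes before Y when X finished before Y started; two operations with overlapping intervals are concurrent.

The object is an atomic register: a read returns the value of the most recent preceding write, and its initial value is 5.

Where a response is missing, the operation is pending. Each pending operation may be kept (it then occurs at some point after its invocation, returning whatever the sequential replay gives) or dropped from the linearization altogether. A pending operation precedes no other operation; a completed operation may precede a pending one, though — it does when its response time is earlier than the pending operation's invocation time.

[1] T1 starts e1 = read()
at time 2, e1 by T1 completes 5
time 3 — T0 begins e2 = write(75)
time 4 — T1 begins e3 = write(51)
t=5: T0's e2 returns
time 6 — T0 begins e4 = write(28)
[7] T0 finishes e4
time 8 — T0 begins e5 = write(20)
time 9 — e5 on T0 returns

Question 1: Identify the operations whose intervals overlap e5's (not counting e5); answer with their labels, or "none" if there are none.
e3

overlap test against e5 [8,9]: concurrent iff the interval meets 8..9
e1 [1,2]: before
e2 [3,5]: before
e3 [4,…): concurrent
e4 [6,7]: before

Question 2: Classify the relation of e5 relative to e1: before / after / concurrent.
after

e5 spans [8,9], e1 spans [1,2]
resp(e1)=2 < inv(e5)=8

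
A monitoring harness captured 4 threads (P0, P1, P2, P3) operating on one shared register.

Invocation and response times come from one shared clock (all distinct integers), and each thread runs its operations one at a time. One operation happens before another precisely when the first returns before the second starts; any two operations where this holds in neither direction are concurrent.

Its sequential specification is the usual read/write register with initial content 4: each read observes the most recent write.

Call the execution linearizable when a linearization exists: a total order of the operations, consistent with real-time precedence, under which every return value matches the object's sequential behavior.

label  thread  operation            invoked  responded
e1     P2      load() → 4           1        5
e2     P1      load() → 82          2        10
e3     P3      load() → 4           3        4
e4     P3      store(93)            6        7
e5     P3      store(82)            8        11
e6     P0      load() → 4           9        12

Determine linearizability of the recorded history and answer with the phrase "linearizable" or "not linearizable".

the violation lands at event 12, e6's response at time 12: events 1..11 linearize, events 1..12 do not
the 6 completed operations admit 24 real-time orders; each fails the register replay
e.g. e1, e2, e3, e4, e5, e6: illegal at step 2, since e2 load() → 82 cannot apply there
e.g. e1, e2, e3, e4, e6, e5: illegal at step 2, since e2 load() → 82 cannot apply there

not linearizable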